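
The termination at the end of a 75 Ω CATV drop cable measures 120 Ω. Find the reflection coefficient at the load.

Γ = 0.231

Γ = (Z_L − Z_0)/(Z_L + Z_0) = (120 − 75)/(120 + 75) = 45/195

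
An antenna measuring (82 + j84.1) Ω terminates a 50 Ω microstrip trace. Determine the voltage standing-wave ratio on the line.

Γ = (Z_L − Z_0)/(Z_L + Z_0) = (32 + j84.1)/(132 + j84.1)
|Γ| = 90/157 = 0.575
VSWR = (1 + |Γ|)/(1 − |Γ|) = 1.57/0.425

VSWR ≈ 3.7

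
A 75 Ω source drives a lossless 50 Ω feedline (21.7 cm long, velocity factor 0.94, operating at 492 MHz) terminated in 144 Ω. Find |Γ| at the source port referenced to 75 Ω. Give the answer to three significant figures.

λ = v/f = 0.94·c / 492 MHz = 0.573 m
βl = 2π·l/λ = 2π × 0.379 = 136°
tan(βl) = -0.956
Z_in = Z_0·(Z_L + jZ_0·tanβl)/(Z_0 + jZ_L·tanβl) = 32.1 + j40.6 Ω
Γ_s = (Z_in − Z_s)/(Z_in + Z_s) = (-42.9 + j40.6)/(107 + j40.6), |Γ_s| = 0.516

|Γ| ≈ 0.516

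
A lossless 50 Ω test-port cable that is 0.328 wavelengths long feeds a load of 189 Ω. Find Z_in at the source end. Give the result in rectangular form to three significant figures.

βl = 2π × 0.328 = 118°
tan(βl) = tan(118°) = -1.87
Z_in = Z_0·(Z_L + jZ_0·tanβl)/(Z_0 + jZ_L·tanβl)
     = 50·(189 − j93.7)/(50 − j354)

Z_in ≈ 16.7 + j24.3 Ω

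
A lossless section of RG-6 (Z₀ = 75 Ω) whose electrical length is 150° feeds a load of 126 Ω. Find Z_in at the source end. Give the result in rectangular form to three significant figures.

tan(βl) = tan(150°) = -0.577
Z_in = Z_0·(Z_L + jZ_0·tanβl)/(Z_0 + jZ_L·tanβl)
     = 75·(126 − j43.3)/(75 − j72.7)

Z_in ≈ 86.6 + j40.7 Ω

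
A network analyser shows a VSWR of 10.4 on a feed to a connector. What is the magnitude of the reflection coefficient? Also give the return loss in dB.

|Γ| ≈ 0.825; return loss ≈ 1.68 dB

|Γ| = (S − 1)/(S + 1) = (10.4 − 1)/(10.4 + 1) = 9.4/11.4
RL = −20·log₁₀|Γ| = −20·log₁₀(0.825)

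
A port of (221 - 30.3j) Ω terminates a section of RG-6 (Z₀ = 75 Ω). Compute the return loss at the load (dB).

Γ = (146 − j30.3)/(296 − j30.3), |Γ| = 0.501
RL = −20·log₁₀|Γ| = −20·log₁₀(0.501)

RL ≈ 6 dB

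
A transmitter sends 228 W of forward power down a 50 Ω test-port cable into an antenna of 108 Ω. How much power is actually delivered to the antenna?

Γ = (108 − 50)/(108 + 50) = 0.367
|Γ|² = 0.135
P_refl = |Γ|²·P_inc = 30.7 W, P_del = (1 − |Γ|²)·P_inc = 197 W

P_delivered ≈ 197 W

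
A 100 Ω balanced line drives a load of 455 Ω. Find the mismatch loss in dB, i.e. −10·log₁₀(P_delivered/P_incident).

Γ = (455 − 100)/(455 + 100) = 0.64
|Γ|² = 0.409, so P_del/P_inc = 1 − |Γ|² = 0.591
ML = −10·log₁₀(1 − |Γ|²)

mismatch loss ≈ 2.29 dB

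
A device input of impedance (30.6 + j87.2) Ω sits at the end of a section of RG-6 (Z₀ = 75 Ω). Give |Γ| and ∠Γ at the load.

Γ ≈ 0.715 ∠ 77.4°

Γ = (Z_L − Z_0)/(Z_L + Z_0) = (-44.4 + j87.2)/(105.6 + j87.2)
|Γ| = 97.9/137 = 0.715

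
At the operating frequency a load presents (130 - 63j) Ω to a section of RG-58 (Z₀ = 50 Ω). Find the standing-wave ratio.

Γ = (Z_L − Z_0)/(Z_L + Z_0) = (80 − j63)/(180 − j63)
|Γ| = 102/191 = 0.534
VSWR = (1 + |Γ|)/(1 − |Γ|) = 1.53/0.466

VSWR ≈ 3.29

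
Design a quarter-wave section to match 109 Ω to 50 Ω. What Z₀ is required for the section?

Z_qwt ≈ 73.8 Ω

Z_qwt = √(Z_0·R_L) = √(50 × 109) = √5450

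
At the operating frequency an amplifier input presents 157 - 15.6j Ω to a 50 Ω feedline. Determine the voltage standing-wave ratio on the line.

VSWR ≈ 3.17

Γ = (Z_L − Z_0)/(Z_L + Z_0) = (107 − j15.6)/(207 − j15.6)
|Γ| = 108/208 = 0.521
VSWR = (1 + |Γ|)/(1 − |Γ|) = 1.52/0.479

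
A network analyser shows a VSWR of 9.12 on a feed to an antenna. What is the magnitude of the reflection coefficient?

|Γ| ≈ 0.802

|Γ| = (S − 1)/(S + 1) = (9.12 − 1)/(9.12 + 1) = 8.12/10.1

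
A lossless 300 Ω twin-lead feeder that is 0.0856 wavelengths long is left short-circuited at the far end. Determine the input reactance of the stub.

βl = 2π × 0.0856 = 30.8°
tan(βl) = 0.596
For a short-circuited stub, Z_in = jZ_0·tan(βl)

X_in ≈ 179 Ω (inductive)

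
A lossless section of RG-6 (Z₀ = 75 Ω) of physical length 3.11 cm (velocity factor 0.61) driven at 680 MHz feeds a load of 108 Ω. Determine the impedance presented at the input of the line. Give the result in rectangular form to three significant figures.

λ = v/f = 0.61·c / 680 MHz = 0.269 m
βl = 2π·l/λ = 2π × 0.116 = 41.6°
tan(βl) = tan(41.6°) = 0.888
Z_in = Z_0·(Z_L + jZ_0·tanβl)/(Z_0 + jZ_L·tanβl)
     = 75·(108 + j66.6)/(75 + j95.9)

Z_in ≈ 73.3 − j27.1 Ω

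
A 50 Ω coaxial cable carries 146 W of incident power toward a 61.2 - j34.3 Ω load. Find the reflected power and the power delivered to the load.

P_reflected ≈ 14 W; P_delivered ≈ 132 W

|Γ| = |(11.2 − j34.3)/(111.2 − j34.3)| = 0.31
|Γ|² = 0.0961
P_refl = |Γ|²·P_inc = 14 W, P_del = (1 − |Γ|²)·P_inc = 132 W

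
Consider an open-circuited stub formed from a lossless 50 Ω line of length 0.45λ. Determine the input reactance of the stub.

βl = 2π × 0.45 = 162°
tan(βl) = -0.325
For an open-circuited stub, Z_in = −jZ_0·cot(βl) = −jZ_0/tan(βl)

X_in ≈ 154 Ω (inductive)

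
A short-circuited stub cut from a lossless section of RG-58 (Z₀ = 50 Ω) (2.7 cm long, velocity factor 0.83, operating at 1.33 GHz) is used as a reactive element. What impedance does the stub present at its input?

λ = v/f = 0.83·c / 1.33 GHz = 0.187 m
βl = 2π·l/λ = 2π × 0.144 = 51.9°
tan(βl) = 1.28
For a short-circuited stub, Z_in = jZ_0·tan(βl)

Z_in ≈ +j63.8 Ω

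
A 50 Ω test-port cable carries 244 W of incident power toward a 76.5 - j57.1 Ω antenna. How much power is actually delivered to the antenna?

P_delivered ≈ 194 W

|Γ| = |(26.5 − j57.1)/(126.5 − j57.1)| = 0.454
|Γ|² = 0.206
P_refl = |Γ|²·P_inc = 50.2 W, P_del = (1 − |Γ|²)·P_inc = 194 W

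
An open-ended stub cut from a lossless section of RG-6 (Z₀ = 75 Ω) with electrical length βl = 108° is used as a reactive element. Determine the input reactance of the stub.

tan(βl) = -3.08
For an open-ended stub, Z_in = −jZ_0·cot(βl) = −jZ_0/tan(βl)

X_in ≈ 24.4 Ω (inductive)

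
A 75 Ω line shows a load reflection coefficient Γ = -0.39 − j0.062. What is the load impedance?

Z_L ≈ 32.7 − j4.8 Ω

Z_L = Z_0·(1 + Γ)/(1 − Γ) = 75·(0.61 − j0.062)/(1.39 + j0.062)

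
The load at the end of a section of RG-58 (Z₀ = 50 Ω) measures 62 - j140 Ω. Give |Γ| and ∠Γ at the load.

Γ = (Z_L − Z_0)/(Z_L + Z_0) = (12 − j140)/(112 − j140)
|Γ| = 141/179 = 0.784

Γ ≈ 0.784 ∠ -33.8°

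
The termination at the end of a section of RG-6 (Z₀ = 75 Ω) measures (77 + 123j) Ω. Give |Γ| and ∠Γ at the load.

Γ = (Z_L − Z_0)/(Z_L + Z_0) = (2 + j123)/(152 + j123)
|Γ| = 123/196 = 0.629

Γ ≈ 0.629 ∠ 50.1°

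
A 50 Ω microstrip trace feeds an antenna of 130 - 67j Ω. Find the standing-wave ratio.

Γ = (Z_L − Z_0)/(Z_L + Z_0) = (80 − j67)/(180 − j67)
|Γ| = 104/192 = 0.543
VSWR = (1 + |Γ|)/(1 − |Γ|) = 1.54/0.457

VSWR ≈ 3.38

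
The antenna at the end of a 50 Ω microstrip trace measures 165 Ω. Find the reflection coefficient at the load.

Γ = 0.535

Γ = (Z_L − Z_0)/(Z_L + Z_0) = (165 − 50)/(165 + 50) = 115/215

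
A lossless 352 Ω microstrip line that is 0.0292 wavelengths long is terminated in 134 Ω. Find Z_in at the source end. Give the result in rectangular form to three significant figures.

Z_in ≈ 138 + j55.6 Ω

βl = 2π × 0.0292 = 10.5°
tan(βl) = tan(10.5°) = 0.186
Z_in = Z_0·(Z_L + jZ_0·tanβl)/(Z_0 + jZ_L·tanβl)
     = 352·(134 + j65.3)/(352 + j24.9)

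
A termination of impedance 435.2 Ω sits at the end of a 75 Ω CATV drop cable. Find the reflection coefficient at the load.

Γ = (Z_L − Z_0)/(Z_L + Z_0) = (435.2 − 75)/(435.2 + 75) = 360.2/510.2

Γ = 0.706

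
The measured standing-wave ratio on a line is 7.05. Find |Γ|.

|Γ| ≈ 0.752

|Γ| = (S − 1)/(S + 1) = (7.05 − 1)/(7.05 + 1) = 6.05/8.05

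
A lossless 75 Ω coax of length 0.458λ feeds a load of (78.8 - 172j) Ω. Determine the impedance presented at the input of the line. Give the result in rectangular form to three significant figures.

Z_in ≈ 375 − j225 Ω

βl = 2π × 0.458 = 165°
tan(βl) = tan(165°) = -0.27
Z_in = Z_0·(Z_L + jZ_0·tanβl)/(Z_0 + jZ_L·tanβl)
     = 75·(78.8 − j192)/(28.5 − j21.3)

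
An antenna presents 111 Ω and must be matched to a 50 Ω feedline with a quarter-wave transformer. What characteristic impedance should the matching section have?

Z_qwt = √(Z_0·R_L) = √(50 × 111) = √5550

Z_qwt ≈ 74.5 Ω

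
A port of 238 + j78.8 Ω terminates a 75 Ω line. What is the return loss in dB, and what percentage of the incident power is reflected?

Γ = (163 + j78.8)/(313 + j78.8), |Γ| = 0.561
RL = −20·log₁₀(0.561) = 5.02 dB
P_refl/P_inc = |Γ|² = 0.315

RL ≈ 5.02 dB; 31.5% of incident power reflected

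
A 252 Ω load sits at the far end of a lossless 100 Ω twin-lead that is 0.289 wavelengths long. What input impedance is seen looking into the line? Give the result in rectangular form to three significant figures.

βl = 2π × 0.289 = 104°
tan(βl) = tan(104°) = -4
Z_in = Z_0·(Z_L + jZ_0·tanβl)/(Z_0 + jZ_L·tanβl)
     = 100·(252 − j400)/(100 − j1010)

Z_in ≈ 41.8 + j20.9 Ω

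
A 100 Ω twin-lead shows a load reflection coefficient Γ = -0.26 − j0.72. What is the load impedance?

Z_L = Z_0·(1 + Γ)/(1 − Γ) = 100·(0.74 − j0.72)/(1.26 + j0.72)

Z_L ≈ 19.7 − j68.4 Ω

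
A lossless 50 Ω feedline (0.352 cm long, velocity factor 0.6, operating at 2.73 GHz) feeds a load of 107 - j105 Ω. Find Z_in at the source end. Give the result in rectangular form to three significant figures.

Z_in ≈ 33.7 − j65.1 Ω

λ = v/f = 0.6·c / 2.73 GHz = 0.0659 m
βl = 2π·l/λ = 2π × 0.0534 = 19.2°
tan(βl) = tan(19.2°) = 0.349
Z_in = Z_0·(Z_L + jZ_0·tanβl)/(Z_0 + jZ_L·tanβl)
     = 50·(107 − j87.6)/(86.6 + j37.3)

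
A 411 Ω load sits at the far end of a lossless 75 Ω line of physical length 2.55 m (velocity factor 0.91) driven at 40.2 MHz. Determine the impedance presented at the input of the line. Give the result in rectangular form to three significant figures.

λ = v/f = 0.91·c / 40.2 MHz = 6.79 m
βl = 2π·l/λ = 2π × 0.375 = 135°
tan(βl) = tan(135°) = -0.994
Z_in = Z_0·(Z_L + jZ_0·tanβl)/(Z_0 + jZ_L·tanβl)
     = 75·(411 − j74.5)/(75 − j408)

Z_in ≈ 26.6 + j70.6 Ω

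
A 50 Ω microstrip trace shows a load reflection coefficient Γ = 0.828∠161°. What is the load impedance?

Z_L = Z_0·(1 + Γ)/(1 − Γ) = 50·(0.217 + j0.27)/(1.78 − j0.27)

Z_L ≈ 4.84 + j8.29 Ω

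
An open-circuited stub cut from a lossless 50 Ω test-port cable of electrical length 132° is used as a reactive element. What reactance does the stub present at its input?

X_in ≈ 45 Ω (inductive)

tan(βl) = -1.11
For an open-circuited stub, Z_in = −jZ_0·cot(βl) = −jZ_0/tan(βl)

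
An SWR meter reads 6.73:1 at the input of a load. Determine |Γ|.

|Γ| ≈ 0.741

|Γ| = (S − 1)/(S + 1) = (6.73 − 1)/(6.73 + 1) = 5.73/7.73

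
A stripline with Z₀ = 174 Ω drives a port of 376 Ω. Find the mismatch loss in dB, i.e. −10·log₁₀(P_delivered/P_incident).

Γ = (376 − 174)/(376 + 174) = 0.367
|Γ|² = 0.135, so P_del/P_inc = 1 − |Γ|² = 0.865
ML = −10·log₁₀(1 − |Γ|²)

mismatch loss ≈ 0.629 dB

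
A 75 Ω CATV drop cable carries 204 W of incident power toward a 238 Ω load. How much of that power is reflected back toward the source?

P_reflected ≈ 55.3 W

Γ = (238 − 75)/(238 + 75) = 0.521
|Γ|² = 0.271
P_refl = |Γ|²·P_inc = 55.3 W, P_del = (1 − |Γ|²)·P_inc = 149 W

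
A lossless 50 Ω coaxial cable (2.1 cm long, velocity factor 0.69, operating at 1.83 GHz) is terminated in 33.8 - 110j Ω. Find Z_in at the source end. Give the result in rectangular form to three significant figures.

λ = v/f = 0.69·c / 1.83 GHz = 0.113 m
βl = 2π·l/λ = 2π × 0.186 = 66.8°
tan(βl) = tan(66.8°) = 2.34
Z_in = Z_0·(Z_L + jZ_0·tanβl)/(Z_0 + jZ_L·tanβl)
     = 50·(33.8 + j6.85)/(307 + j79)

Z_in ≈ 5.43 − j0.281 Ω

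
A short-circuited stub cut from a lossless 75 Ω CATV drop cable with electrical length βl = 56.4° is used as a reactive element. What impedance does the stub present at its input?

tan(βl) = 1.51
For a short-circuited stub, Z_in = jZ_0·tan(βl)

Z_in ≈ +j113 Ω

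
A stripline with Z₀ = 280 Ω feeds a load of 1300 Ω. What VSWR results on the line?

VSWR ≈ 4.64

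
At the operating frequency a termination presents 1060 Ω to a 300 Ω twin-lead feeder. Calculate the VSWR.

VSWR ≈ 3.53

For a purely resistive load, VSWR = R_L/Z_0 or Z_0/R_L (whichever > 1) = 1060/300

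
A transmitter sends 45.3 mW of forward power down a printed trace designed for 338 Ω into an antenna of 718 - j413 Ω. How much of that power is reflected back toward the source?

P_reflected ≈ 11.1 mW

|Γ| = |(380 − j413)/(1056 − j413)| = 0.495
|Γ|² = 0.245
P_refl = |Γ|²·P_inc = 11.1 mW, P_del = (1 − |Γ|²)·P_inc = 34.2 mW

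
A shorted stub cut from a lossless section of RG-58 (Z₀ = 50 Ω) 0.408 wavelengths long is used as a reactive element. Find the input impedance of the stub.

Z_in ≈ −j32.6 Ω

βl = 2π × 0.408 = 147°
tan(βl) = -0.652
For a shorted stub, Z_in = jZ_0·tan(βl)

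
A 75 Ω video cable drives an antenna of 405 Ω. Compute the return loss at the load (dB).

Γ = (405 − 75)/(405 + 75) = 0.688
RL = −20·log₁₀|Γ| = −20·log₁₀(0.688)

RL ≈ 3.25 dB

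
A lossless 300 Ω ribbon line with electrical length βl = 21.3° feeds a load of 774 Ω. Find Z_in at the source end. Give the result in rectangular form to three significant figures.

Z_in ≈ 443 − j329 Ω

tan(βl) = tan(21.3°) = 0.39
Z_in = Z_0·(Z_L + jZ_0·tanβl)/(Z_0 + jZ_L·tanβl)
     = 300·(774 + j117)/(300 + j302)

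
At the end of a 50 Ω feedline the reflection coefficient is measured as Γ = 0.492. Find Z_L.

Z_L ≈ 147 Ω

Z_L = Z_0·(1 + Γ)/(1 − Γ) = 50·(1.49)/(0.508)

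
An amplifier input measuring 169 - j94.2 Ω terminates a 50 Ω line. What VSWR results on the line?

Γ = (Z_L − Z_0)/(Z_L + Z_0) = (119 − j94.2)/(219 − j94.2)
|Γ| = 152/238 = 0.637
VSWR = (1 + |Γ|)/(1 − |Γ|) = 1.64/0.363

VSWR ≈ 4.5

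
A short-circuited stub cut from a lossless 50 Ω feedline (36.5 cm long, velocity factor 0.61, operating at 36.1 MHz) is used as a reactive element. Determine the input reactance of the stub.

λ = v/f = 0.61·c / 36.1 MHz = 5.07 m
βl = 2π·l/λ = 2π × 0.072 = 25.9°
tan(βl) = 0.486
For a short-circuited stub, Z_in = jZ_0·tan(βl)

X_in ≈ 24.3 Ω (inductive)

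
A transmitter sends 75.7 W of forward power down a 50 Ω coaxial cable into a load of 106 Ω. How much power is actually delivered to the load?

Γ = (106 − 50)/(106 + 50) = 0.359
|Γ|² = 0.129
P_refl = |Γ|²·P_inc = 9.75 W, P_del = (1 − |Γ|²)·P_inc = 65.9 W

P_delivered ≈ 65.9 W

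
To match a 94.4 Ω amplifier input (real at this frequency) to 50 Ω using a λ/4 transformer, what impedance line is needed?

Z_qwt ≈ 68.7 Ω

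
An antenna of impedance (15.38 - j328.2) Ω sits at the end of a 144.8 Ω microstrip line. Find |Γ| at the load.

|Γ| ≈ 0.966

Γ = (Z_L − Z_0)/(Z_L + Z_0) = (-129.4 − j328.2)/(160.2 − j328.2)
|Γ| = 353/365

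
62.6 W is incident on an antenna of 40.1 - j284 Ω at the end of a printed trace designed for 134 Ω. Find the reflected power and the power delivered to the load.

P_reflected ≈ 50.5 W; P_delivered ≈ 12.1 W

|Γ| = |(-93.9 − j284)/(174.1 − j284)| = 0.898
|Γ|² = 0.806
P_refl = |Γ|²·P_inc = 50.5 W, P_del = (1 − |Γ|²)·P_inc = 12.1 W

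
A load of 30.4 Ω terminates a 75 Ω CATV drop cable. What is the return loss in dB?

Γ = (30.4 − 75)/(30.4 + 75) = -0.423
RL = −20·log₁₀|Γ| = −20·log₁₀(0.423)

RL ≈ 7.47 dB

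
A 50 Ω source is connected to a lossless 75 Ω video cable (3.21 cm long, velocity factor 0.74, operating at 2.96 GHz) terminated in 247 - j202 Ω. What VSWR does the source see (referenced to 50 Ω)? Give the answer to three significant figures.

VSWR ≈ 8.03

λ = v/f = 0.74·c / 2.96 GHz = 0.075 m
βl = 2π·l/λ = 2π × 0.428 = 154°
tan(βl) = -0.486
Z_in = Z_0·(Z_L + jZ_0·tanβl)/(Z_0 + jZ_L·tanβl) = 115 + j177 Ω
Γ_s = (Z_in − Z_s)/(Z_in + Z_s) = (64.9 + j177)/(165 + j177), |Γ_s| = 0.779
VSWR = (1 + |Γ_s|)/(1 − |Γ_s|)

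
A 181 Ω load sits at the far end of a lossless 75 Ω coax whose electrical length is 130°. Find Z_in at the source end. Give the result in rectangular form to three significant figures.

tan(βl) = tan(130°) = -1.19
Z_in = Z_0·(Z_L + jZ_0·tanβl)/(Z_0 + jZ_L·tanβl)
     = 75·(181 − j89.4)/(75 − j216)

Z_in ≈ 47.2 + j46.5 Ω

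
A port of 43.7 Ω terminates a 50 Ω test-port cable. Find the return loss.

RL ≈ 23.4 dB

Γ = (43.7 − 50)/(43.7 + 50) = -0.0672
RL = −20·log₁₀|Γ| = −20·log₁₀(0.0672)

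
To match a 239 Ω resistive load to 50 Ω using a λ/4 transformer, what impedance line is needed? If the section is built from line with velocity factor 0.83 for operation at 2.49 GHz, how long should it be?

Z_qwt ≈ 109 Ω; length ≈ 2.5 cm

Z_qwt = √(Z_0·R_L) = √(50 × 239) = √11950
λ = 0.83·c/f = 0.1 m, so l = λ/4 = 0.025 m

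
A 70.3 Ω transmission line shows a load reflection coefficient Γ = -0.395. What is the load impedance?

Z_L ≈ 30.5 Ω

Z_L = Z_0·(1 + Γ)/(1 − Γ) = 70.3·(0.605)/(1.4)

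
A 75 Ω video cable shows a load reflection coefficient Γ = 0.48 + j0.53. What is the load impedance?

Z_L = Z_0·(1 + Γ)/(1 − Γ) = 75·(1.48 + j0.53)/(0.52 − j0.53)

Z_L ≈ 66.5 + j144 Ω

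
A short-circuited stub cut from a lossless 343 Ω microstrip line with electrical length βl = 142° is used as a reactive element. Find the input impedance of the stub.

Z_in ≈ −j268 Ω

tan(βl) = -0.781
For a short-circuited stub, Z_in = jZ_0·tan(βl)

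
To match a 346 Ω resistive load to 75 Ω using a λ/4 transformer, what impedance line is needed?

Z_qwt = √(Z_0·R_L) = √(75 × 346) = √25950

Z_qwt ≈ 161 Ω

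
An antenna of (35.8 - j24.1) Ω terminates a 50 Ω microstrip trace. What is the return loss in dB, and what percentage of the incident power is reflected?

Γ = (-14.2 − j24.1)/(85.8 − j24.1), |Γ| = 0.314
RL = −20·log₁₀(0.314) = 10.1 dB
P_refl/P_inc = |Γ|² = 0.0985

RL ≈ 10.1 dB; 9.85% of incident power reflected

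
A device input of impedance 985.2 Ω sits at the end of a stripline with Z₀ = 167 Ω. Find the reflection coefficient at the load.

Γ = 0.71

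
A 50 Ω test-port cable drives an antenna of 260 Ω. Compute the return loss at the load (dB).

Γ = (260 − 50)/(260 + 50) = 0.677
RL = −20·log₁₀|Γ| = −20·log₁₀(0.677)

RL ≈ 3.38 dB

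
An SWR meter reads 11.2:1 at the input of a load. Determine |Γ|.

|Γ| ≈ 0.836

|Γ| = (S − 1)/(S + 1) = (11.2 − 1)/(11.2 + 1) = 10.2/12.2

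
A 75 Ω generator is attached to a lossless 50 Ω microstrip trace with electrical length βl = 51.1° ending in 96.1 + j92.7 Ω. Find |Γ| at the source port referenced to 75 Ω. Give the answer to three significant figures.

|Γ| ≈ 0.585

tan(βl) = 1.24
Z_in = Z_0·(Z_L + jZ_0·tanβl)/(Z_0 + jZ_L·tanβl) = 33.1 − j58.4 Ω
Γ_s = (Z_in − Z_s)/(Z_in + Z_s) = (-41.9 − j58.4)/(108 − j58.4), |Γ_s| = 0.585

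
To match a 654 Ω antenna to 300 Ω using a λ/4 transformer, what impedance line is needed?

Z_qwt = √(Z_0·R_L) = √(300 × 654) = √196200

Z_qwt ≈ 443 Ω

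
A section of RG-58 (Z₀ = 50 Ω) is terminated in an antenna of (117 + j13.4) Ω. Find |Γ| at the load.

|Γ| ≈ 0.408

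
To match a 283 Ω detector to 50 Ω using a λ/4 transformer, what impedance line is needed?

Z_qwt = √(Z_0·R_L) = √(50 × 283) = √14150

Z_qwt ≈ 119 Ω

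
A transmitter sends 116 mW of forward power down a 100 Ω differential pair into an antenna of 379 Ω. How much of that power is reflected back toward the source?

P_reflected ≈ 39.4 mW

Γ = (379 − 100)/(379 + 100) = 0.582
|Γ|² = 0.339
P_refl = |Γ|²·P_inc = 39.4 mW, P_del = (1 − |Γ|²)·P_inc = 76.6 mW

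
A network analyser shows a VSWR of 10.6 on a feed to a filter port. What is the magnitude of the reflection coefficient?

|Γ| ≈ 0.828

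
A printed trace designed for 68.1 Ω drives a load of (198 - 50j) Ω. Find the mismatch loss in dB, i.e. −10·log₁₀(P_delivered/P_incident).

mismatch loss ≈ 1.33 dB

Γ = (129.9 − j50)/(266.1 − j50), |Γ| = 0.514
|Γ|² = 0.264, so P_del/P_inc = 1 − |Γ|² = 0.736
ML = −10·log₁₀(1 − |Γ|²)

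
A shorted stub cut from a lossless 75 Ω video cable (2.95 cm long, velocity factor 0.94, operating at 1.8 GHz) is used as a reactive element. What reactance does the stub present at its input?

X_in ≈ 184 Ω (inductive)

λ = v/f = 0.94·c / 1.8 GHz = 0.157 m
βl = 2π·l/λ = 2π × 0.188 = 67.8°
tan(βl) = 2.45
For a shorted stub, Z_in = jZ_0·tan(βl)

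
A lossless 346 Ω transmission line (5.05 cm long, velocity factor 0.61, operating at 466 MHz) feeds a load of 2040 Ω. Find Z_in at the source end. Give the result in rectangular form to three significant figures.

Z_in ≈ 109 − j313 Ω

λ = v/f = 0.61·c / 466 MHz = 0.393 m
βl = 2π·l/λ = 2π × 0.129 = 46.3°
tan(βl) = tan(46.3°) = 1.05
Z_in = Z_0·(Z_L + jZ_0·tanβl)/(Z_0 + jZ_L·tanβl)
     = 346·(2040 + j362)/(346 + j2130)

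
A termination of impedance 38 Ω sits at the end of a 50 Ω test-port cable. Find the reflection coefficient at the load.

Γ = -0.136

Γ = (Z_L − Z_0)/(Z_L + Z_0) = (38 − 50)/(38 + 50) = -12/88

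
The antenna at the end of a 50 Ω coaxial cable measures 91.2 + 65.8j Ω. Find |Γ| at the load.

|Γ| ≈ 0.498

Γ = (Z_L − Z_0)/(Z_L + Z_0) = (41.2 + j65.8)/(141.2 + j65.8)
|Γ| = 77.6/156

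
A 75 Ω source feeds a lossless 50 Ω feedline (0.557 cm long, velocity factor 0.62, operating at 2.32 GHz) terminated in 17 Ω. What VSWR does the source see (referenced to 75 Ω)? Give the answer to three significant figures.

VSWR ≈ 4

λ = v/f = 0.62·c / 2.32 GHz = 0.0802 m
βl = 2π·l/λ = 2π × 0.0695 = 25°
tan(βl) = 0.467
Z_in = Z_0·(Z_L + jZ_0·tanβl)/(Z_0 + jZ_L·tanβl) = 20.2 + j20.1 Ω
Γ_s = (Z_in − Z_s)/(Z_in + Z_s) = (-54.8 + j20.1)/(95.2 + j20.1), |Γ_s| = 0.6
VSWR = (1 + |Γ_s|)/(1 − |Γ_s|)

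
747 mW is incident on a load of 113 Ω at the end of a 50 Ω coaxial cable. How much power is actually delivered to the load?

Γ = (113 − 50)/(113 + 50) = 0.387
|Γ|² = 0.149
P_refl = |Γ|²·P_inc = 112 mW, P_del = (1 − |Γ|²)·P_inc = 635 mW

P_delivered ≈ 635 mW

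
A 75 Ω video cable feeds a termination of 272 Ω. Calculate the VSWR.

VSWR ≈ 3.63

Γ = (272 − 75)/(272 + 75) = 0.568
VSWR = (1 + 0.568)/(1 − 0.568)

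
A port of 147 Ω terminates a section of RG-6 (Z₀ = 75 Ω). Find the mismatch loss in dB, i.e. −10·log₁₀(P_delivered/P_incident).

Γ = (147 − 75)/(147 + 75) = 0.324
|Γ|² = 0.105, so P_del/P_inc = 1 − |Γ|² = 0.895
ML = −10·log₁₀(1 − |Γ|²)

mismatch loss ≈ 0.483 dB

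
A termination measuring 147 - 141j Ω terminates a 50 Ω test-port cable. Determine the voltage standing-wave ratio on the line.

VSWR ≈ 5.81

Γ = (Z_L − Z_0)/(Z_L + Z_0) = (97 − j141)/(197 − j141)
|Γ| = 171/242 = 0.706
VSWR = (1 + |Γ|)/(1 − |Γ|) = 1.71/0.294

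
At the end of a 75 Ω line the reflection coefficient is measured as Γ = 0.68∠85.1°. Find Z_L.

Z_L = Z_0·(1 + Γ)/(1 − Γ) = 75·(1.06 + j0.678)/(0.942 − j0.678)

Z_L ≈ 30 + j75.5 Ω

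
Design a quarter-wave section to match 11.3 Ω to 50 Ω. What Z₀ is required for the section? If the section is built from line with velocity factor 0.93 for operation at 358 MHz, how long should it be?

Z_qwt ≈ 23.8 Ω; length ≈ 19.5 cm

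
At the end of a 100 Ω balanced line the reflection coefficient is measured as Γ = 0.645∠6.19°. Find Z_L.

Z_L = Z_0·(1 + Γ)/(1 − Γ) = 100·(1.64 + j0.0695)/(0.359 − j0.0695)

Z_L ≈ 437 + j104 Ω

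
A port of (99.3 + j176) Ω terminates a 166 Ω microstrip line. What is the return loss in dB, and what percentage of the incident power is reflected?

RL ≈ 4.57 dB; 34.9% of incident power reflected

Γ = (-66.7 + j176)/(265.3 + j176), |Γ| = 0.591
RL = −20·log₁₀(0.591) = 4.57 dB
P_refl/P_inc = |Γ|² = 0.349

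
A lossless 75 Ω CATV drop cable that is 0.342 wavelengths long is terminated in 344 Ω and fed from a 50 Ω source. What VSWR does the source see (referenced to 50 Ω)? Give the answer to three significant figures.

VSWR ≈ 4.24

βl = 2π × 0.342 = 123°
tan(βl) = -1.53
Z_in = Z_0·(Z_L + jZ_0·tanβl)/(Z_0 + jZ_L·tanβl) = 22.8 + j45.7 Ω
Γ_s = (Z_in − Z_s)/(Z_in + Z_s) = (-27.2 + j45.7)/(72.8 + j45.7), |Γ_s| = 0.618
VSWR = (1 + |Γ_s|)/(1 − |Γ_s|)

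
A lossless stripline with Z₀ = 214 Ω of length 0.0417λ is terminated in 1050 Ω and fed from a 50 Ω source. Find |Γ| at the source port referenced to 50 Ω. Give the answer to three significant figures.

βl = 2π × 0.0417 = 15°
tan(βl) = 0.268
Z_in = Z_0·(Z_L + jZ_0·tanβl)/(Z_0 + jZ_L·tanβl) = 412 − j485 Ω
Γ_s = (Z_in − Z_s)/(Z_in + Z_s) = (362 − j485)/(462 − j485), |Γ_s| = 0.903

|Γ| ≈ 0.903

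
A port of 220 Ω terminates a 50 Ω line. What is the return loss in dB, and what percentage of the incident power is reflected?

Γ = (220 − 50)/(220 + 50) = 0.63
RL = −20·log₁₀(0.63) = 4.02 dB
P_refl/P_inc = |Γ|² = 0.396

RL ≈ 4.02 dB; 39.6% of incident power reflected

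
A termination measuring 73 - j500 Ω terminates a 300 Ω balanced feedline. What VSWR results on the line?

VSWR ≈ 15.7

Γ = (Z_L − Z_0)/(Z_L + Z_0) = (-227 − j500)/(373 − j500)
|Γ| = 549/624 = 0.88
VSWR = (1 + |Γ|)/(1 − |Γ|) = 1.88/0.12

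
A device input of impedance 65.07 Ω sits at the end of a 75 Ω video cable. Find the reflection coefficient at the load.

Γ = (Z_L − Z_0)/(Z_L + Z_0) = (65.07 − 75)/(65.07 + 75) = -9.93/140.1

Γ = -0.0709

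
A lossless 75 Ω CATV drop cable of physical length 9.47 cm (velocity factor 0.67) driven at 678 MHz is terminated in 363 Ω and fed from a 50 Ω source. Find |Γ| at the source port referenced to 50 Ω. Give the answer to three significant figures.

|Γ| ≈ 0.598

λ = v/f = 0.67·c / 678 MHz = 0.296 m
βl = 2π·l/λ = 2π × 0.319 = 115°
tan(βl) = -2.14
Z_in = Z_0·(Z_L + jZ_0·tanβl)/(Z_0 + jZ_L·tanβl) = 18.7 + j33.2 Ω
Γ_s = (Z_in − Z_s)/(Z_in + Z_s) = (-31.3 + j33.2)/(68.7 + j33.2), |Γ_s| = 0.598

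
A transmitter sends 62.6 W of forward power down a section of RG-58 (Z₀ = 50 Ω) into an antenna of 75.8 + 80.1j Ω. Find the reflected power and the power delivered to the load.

P_reflected ≈ 19.9 W; P_delivered ≈ 42.7 W

|Γ| = |(25.8 + j80.1)/(125.8 + j80.1)| = 0.564
|Γ|² = 0.318
P_refl = |Γ|²·P_inc = 19.9 W, P_del = (1 − |Γ|²)·P_inc = 42.7 W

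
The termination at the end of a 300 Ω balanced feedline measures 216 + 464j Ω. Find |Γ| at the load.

|Γ| ≈ 0.68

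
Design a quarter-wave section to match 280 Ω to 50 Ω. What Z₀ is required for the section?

Z_qwt = √(Z_0·R_L) = √(50 × 280) = √14000

Z_qwt ≈ 118 Ω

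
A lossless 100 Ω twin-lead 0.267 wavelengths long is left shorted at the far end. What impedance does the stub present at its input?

βl = 2π × 0.267 = 96.1°
tan(βl) = -9.33
For a shorted stub, Z_in = jZ_0·tan(βl)

Z_in ≈ −j933 Ω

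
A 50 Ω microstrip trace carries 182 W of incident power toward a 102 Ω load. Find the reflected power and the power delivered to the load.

Γ = (102 − 50)/(102 + 50) = 0.342
|Γ|² = 0.117
P_refl = |Γ|²·P_inc = 21.3 W, P_del = (1 − |Γ|²)·P_inc = 161 W

P_reflected ≈ 21.3 W; P_delivered ≈ 161 W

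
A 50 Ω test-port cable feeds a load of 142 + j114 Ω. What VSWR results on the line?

Γ = (Z_L − Z_0)/(Z_L + Z_0) = (92 + j114)/(192 + j114)
|Γ| = 146/223 = 0.656
VSWR = (1 + |Γ|)/(1 − |Γ|) = 1.66/0.344

VSWR ≈ 4.81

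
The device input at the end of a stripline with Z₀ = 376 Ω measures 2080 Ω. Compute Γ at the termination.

Γ = 0.694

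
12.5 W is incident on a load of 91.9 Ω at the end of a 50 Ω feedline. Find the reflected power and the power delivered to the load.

P_reflected ≈ 1.09 W; P_delivered ≈ 11.4 W

Γ = (91.9 − 50)/(91.9 + 50) = 0.295
|Γ|² = 0.0872
P_refl = |Γ|²·P_inc = 1.09 W, P_del = (1 − |Γ|²)·P_inc = 11.4 W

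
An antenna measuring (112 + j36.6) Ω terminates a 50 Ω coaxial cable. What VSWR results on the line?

VSWR ≈ 2.53

Γ = (Z_L − Z_0)/(Z_L + Z_0) = (62 + j36.6)/(162 + j36.6)
|Γ| = 72/166 = 0.433
VSWR = (1 + |Γ|)/(1 − |Γ|) = 1.43/0.567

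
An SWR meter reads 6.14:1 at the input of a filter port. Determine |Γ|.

|Γ| ≈ 0.72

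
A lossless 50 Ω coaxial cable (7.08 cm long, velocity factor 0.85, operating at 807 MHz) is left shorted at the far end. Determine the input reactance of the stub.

X_in ≈ 304 Ω (inductive)

λ = v/f = 0.85·c / 807 MHz = 0.316 m
βl = 2π·l/λ = 2π × 0.224 = 80.7°
tan(βl) = 6.08
For a shorted stub, Z_in = jZ_0·tan(βl)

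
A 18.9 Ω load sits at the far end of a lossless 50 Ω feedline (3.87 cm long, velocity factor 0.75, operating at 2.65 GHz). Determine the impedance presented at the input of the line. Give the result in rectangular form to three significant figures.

λ = v/f = 0.75·c / 2.65 GHz = 0.0849 m
βl = 2π·l/λ = 2π × 0.456 = 164°
tan(βl) = tan(164°) = -0.285
Z_in = Z_0·(Z_L + jZ_0·tanβl)/(Z_0 + jZ_L·tanβl)
     = 50·(18.9 − j14.3)/(50 − j5.39)

Z_in ≈ 20.2 − j12.1 Ω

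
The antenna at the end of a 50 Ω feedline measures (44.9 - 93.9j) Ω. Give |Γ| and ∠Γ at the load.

Γ = (Z_L − Z_0)/(Z_L + Z_0) = (-5.1 − j93.9)/(94.9 − j93.9)
|Γ| = 94/134 = 0.704

Γ ≈ 0.704 ∠ -48.4°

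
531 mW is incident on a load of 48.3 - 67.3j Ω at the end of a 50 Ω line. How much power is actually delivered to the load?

|Γ| = |(-1.7 − j67.3)/(98.3 − j67.3)| = 0.565
|Γ|² = 0.319
P_refl = |Γ|²·P_inc = 170 mW, P_del = (1 − |Γ|²)·P_inc = 361 mW

P_delivered ≈ 361 mW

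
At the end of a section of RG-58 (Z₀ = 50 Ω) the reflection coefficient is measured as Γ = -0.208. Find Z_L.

Z_L = Z_0·(1 + Γ)/(1 − Γ) = 50·(0.792)/(1.21)

Z_L ≈ 32.8 Ω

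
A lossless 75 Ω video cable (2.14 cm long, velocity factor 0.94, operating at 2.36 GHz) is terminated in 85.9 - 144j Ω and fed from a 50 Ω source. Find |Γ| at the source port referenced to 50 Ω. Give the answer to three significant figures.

|Γ| ≈ 0.543

λ = v/f = 0.94·c / 2.36 GHz = 0.119 m
βl = 2π·l/λ = 2π × 0.179 = 64.5°
tan(βl) = 2.09
Z_in = Z_0·(Z_L + jZ_0·tanβl)/(Z_0 + jZ_L·tanβl) = 14.9 − j4.54 Ω
Γ_s = (Z_in − Z_s)/(Z_in + Z_s) = (-35.1 − j4.54)/(64.9 − j4.54), |Γ_s| = 0.543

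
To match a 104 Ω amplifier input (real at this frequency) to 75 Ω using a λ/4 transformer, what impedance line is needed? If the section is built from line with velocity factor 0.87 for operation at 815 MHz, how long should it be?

Z_qwt ≈ 88.3 Ω; length ≈ 8.01 cm

Z_qwt = √(Z_0·R_L) = √(75 × 104) = √7800
λ = 0.87·c/f = 0.32 m, so l = λ/4 = 0.0801 m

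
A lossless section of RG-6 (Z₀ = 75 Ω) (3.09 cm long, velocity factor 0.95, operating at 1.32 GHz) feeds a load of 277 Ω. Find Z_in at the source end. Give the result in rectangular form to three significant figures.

Z_in ≈ 31.7 − j52.8 Ω

λ = v/f = 0.95·c / 1.32 GHz = 0.216 m
βl = 2π·l/λ = 2π × 0.143 = 51.5°
tan(βl) = tan(51.5°) = 1.26
Z_in = Z_0·(Z_L + jZ_0·tanβl)/(Z_0 + jZ_L·tanβl)
     = 75·(277 + j94.4)/(75 + j349)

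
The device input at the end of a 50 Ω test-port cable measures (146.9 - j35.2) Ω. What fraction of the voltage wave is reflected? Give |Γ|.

|Γ| ≈ 0.515

Γ = (Z_L − Z_0)/(Z_L + Z_0) = (96.9 − j35.2)/(196.9 − j35.2)
|Γ| = 103/200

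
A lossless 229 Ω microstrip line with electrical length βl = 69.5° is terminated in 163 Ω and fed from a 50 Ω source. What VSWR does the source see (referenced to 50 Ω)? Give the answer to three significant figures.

VSWR ≈ 6.05

tan(βl) = 2.67
Z_in = Z_0·(Z_L + jZ_0·tanβl)/(Z_0 + jZ_L·tanβl) = 287 + j65.3 Ω
Γ_s = (Z_in − Z_s)/(Z_in + Z_s) = (237 + j65.3)/(337 + j65.3), |Γ_s| = 0.716
VSWR = (1 + |Γ_s|)/(1 − |Γ_s|)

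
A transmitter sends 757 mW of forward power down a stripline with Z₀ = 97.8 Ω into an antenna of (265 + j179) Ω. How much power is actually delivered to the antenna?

P_delivered ≈ 479 mW

|Γ| = |(167.2 + j179)/(362.8 + j179)| = 0.605
|Γ|² = 0.367
P_refl = |Γ|²·P_inc = 278 mW, P_del = (1 − |Γ|²)·P_inc = 479 mW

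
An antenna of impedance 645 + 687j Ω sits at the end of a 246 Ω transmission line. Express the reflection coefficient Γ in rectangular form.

Γ ≈ 0.654 + j0.267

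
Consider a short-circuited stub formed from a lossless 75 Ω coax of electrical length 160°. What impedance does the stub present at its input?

tan(βl) = -0.364
For a short-circuited stub, Z_in = jZ_0·tan(βl)

Z_in ≈ −j27.3 Ω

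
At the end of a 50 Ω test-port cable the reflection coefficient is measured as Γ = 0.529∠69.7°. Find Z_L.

Z_L ≈ 39.4 + j54.4 Ω

Z_L = Z_0·(1 + Γ)/(1 − Γ) = 50·(1.18 + j0.496)/(0.816 − j0.496)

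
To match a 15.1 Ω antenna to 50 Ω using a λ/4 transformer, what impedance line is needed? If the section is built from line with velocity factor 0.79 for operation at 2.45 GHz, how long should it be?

Z_qwt = √(Z_0·R_L) = √(50 × 15.1) = √755
λ = 0.79·c/f = 0.0967 m, so l = λ/4 = 0.0242 m

Z_qwt ≈ 27.5 Ω; length ≈ 2.42 cm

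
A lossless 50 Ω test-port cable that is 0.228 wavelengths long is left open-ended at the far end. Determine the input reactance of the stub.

βl = 2π × 0.228 = 82.1°
tan(βl) = 7.19
For an open-ended stub, Z_in = −jZ_0·cot(βl) = −jZ_0/tan(βl)

X_in ≈ -6.96 Ω (capacitive)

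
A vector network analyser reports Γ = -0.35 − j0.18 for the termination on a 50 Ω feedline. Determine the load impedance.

Z_L ≈ 22.8 − j9.7 Ω

Z_L = Z_0·(1 + Γ)/(1 − Γ) = 50·(0.65 − j0.18)/(1.35 + j0.18)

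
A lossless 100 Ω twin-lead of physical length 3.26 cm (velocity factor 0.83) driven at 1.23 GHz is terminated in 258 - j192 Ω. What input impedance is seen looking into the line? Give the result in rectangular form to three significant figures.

Z_in ≈ 27.3 − j35.6 Ω

λ = v/f = 0.83·c / 1.23 GHz = 0.202 m
βl = 2π·l/λ = 2π × 0.161 = 58°
tan(βl) = tan(58°) = 1.6
Z_in = Z_0·(Z_L + jZ_0·tanβl)/(Z_0 + jZ_L·tanβl)
     = 100·(258 − j32.1)/(407 + j412)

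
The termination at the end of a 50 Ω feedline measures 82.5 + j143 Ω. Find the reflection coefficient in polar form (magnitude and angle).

Γ ≈ 0.752 ∠ 30°

Γ = (Z_L − Z_0)/(Z_L + Z_0) = (32.5 + j143)/(132.5 + j143)
|Γ| = 147/195 = 0.752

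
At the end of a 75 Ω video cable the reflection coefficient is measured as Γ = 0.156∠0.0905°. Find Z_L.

Z_L = Z_0·(1 + Γ)/(1 − Γ) = 75·(1.16 + j0.000246)/(0.844 − j0.000246)

Z_L ≈ 103 + j0.0519 Ω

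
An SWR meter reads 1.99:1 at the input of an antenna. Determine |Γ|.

|Γ| ≈ 0.331

|Γ| = (S − 1)/(S + 1) = (1.99 − 1)/(1.99 + 1) = 0.99/2.99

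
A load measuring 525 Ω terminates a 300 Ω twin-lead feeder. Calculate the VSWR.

VSWR ≈ 1.75

Γ = (525 − 300)/(525 + 300) = 0.273
VSWR = (1 + 0.273)/(1 − 0.273)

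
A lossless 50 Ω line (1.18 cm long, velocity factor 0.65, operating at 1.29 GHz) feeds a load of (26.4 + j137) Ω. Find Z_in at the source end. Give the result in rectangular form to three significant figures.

λ = v/f = 0.65·c / 1.29 GHz = 0.151 m
βl = 2π·l/λ = 2π × 0.0781 = 28.1°
tan(βl) = tan(28.1°) = 0.534
Z_in = Z_0·(Z_L + jZ_0·tanβl)/(Z_0 + jZ_L·tanβl)
     = 50·(26.4 + j164)/(-23.2 + j14.1)

Z_in ≈ 115 − j283 Ω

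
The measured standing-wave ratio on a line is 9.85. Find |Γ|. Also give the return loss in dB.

|Γ| ≈ 0.816; return loss ≈ 1.77 dB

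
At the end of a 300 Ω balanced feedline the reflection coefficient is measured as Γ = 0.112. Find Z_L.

Z_L = Z_0·(1 + Γ)/(1 − Γ) = 300·(1.11)/(0.888)

Z_L ≈ 376 Ω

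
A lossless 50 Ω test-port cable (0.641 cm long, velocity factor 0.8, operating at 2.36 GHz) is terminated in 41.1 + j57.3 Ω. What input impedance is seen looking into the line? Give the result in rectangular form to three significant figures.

λ = v/f = 0.8·c / 2.36 GHz = 0.102 m
βl = 2π·l/λ = 2π × 0.063 = 22.7°
tan(βl) = tan(22.7°) = 0.418
Z_in = Z_0·(Z_L + jZ_0·tanβl)/(Z_0 + jZ_L·tanβl)
     = 50·(41.1 + j78.2)/(26 + j17.2)

Z_in ≈ 124 + j68.3 Ω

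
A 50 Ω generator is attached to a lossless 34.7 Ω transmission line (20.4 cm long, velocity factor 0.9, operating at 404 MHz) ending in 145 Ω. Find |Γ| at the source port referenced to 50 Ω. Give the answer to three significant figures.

λ = v/f = 0.9·c / 404 MHz = 0.668 m
βl = 2π·l/λ = 2π × 0.305 = 110°
tan(βl) = -2.76
Z_in = Z_0·(Z_L + jZ_0·tanβl)/(Z_0 + jZ_L·tanβl) = 9.32 + j11.7 Ω
Γ_s = (Z_in − Z_s)/(Z_in + Z_s) = (-40.7 + j11.7)/(59.3 + j11.7), |Γ_s| = 0.7

|Γ| ≈ 0.7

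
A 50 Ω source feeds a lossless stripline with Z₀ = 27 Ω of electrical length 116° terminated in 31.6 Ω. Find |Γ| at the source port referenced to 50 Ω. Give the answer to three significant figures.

|Γ| ≈ 0.347

tan(βl) = -2.05
Z_in = Z_0·(Z_L + jZ_0·tanβl)/(Z_0 + jZ_L·tanβl) = 24.3 + j3.03 Ω
Γ_s = (Z_in − Z_s)/(Z_in + Z_s) = (-25.7 + j3.03)/(74.3 + j3.03), |Γ_s| = 0.347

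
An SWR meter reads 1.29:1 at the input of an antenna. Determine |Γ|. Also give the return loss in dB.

|Γ| ≈ 0.127; return loss ≈ 17.9 dB

|Γ| = (S − 1)/(S + 1) = (1.29 − 1)/(1.29 + 1) = 0.29/2.29
RL = −20·log₁₀|Γ| = −20·log₁₀(0.127)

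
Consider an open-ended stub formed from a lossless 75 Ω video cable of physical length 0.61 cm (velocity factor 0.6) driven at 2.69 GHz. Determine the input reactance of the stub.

X_in ≈ -116 Ω (capacitive)

λ = v/f = 0.6·c / 2.69 GHz = 0.0669 m
βl = 2π·l/λ = 2π × 0.0912 = 32.8°
tan(βl) = 0.645
For an open-ended stub, Z_in = −jZ_0·cot(βl) = −jZ_0/tan(βl)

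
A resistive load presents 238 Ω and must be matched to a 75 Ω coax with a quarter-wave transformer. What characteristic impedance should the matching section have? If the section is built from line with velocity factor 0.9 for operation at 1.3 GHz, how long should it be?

Z_qwt ≈ 134 Ω; length ≈ 5.19 cm

Z_qwt = √(Z_0·R_L) = √(75 × 238) = √17850
λ = 0.9·c/f = 0.208 m, so l = λ/4 = 0.0519 m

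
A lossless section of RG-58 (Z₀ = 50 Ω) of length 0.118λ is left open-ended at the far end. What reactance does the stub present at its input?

X_in ≈ -54.6 Ω (capacitive)

βl = 2π × 0.118 = 42.5°
tan(βl) = 0.916
For an open-ended stub, Z_in = −jZ_0·cot(βl) = −jZ_0/tan(βl)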